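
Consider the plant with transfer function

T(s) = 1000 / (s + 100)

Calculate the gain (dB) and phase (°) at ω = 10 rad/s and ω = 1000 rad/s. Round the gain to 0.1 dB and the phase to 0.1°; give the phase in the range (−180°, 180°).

ω = 10: 20.0 dB, -5.7°; ω = 1000: -0.0 dB, -84.3°

At s = jω = j10:
pole (s+100): 100 + j10 → |·| = √(100²+10²) = √10100 ≈ 100.5, ∠ = arctan(10/100) ≈ 5.71°
|T| = 1000 / 100.5 ≈ 9.9502
Gain = 20 log₁₀(9.9502) ≈ 19.96 dB
∠T = 0.00° − 5.71° = -5.71°

At s = jω = j1000:
pole (s+100): 100 + j1000 → |·| = √(100²+1000²) = √1010000 ≈ 1005, ∠ = arctan(1000/100) ≈ 84.29°
|T| = 1000 / 1005 ≈ 0.99502
Gain = 20 log₁₀(0.99502) ≈ -0.04 dB
∠T = 0.00° − 84.29° = -84.29°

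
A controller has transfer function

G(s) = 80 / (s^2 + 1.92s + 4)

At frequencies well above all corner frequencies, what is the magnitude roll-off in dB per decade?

-40 dB/decade

Each pole contributes −20 dB/decade at high frequency; each zero contributes +20 dB/decade.
Net: 0 zero(s) − 2 pole(s) → -40 dB/decade.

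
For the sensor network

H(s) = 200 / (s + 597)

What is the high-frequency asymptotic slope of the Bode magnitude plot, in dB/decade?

Each pole contributes −20 dB/decade at high frequency; each zero contributes +20 dB/decade.
Net: 0 zero(s) − 1 pole(s) → -20 dB/decade.

-20 dB/decade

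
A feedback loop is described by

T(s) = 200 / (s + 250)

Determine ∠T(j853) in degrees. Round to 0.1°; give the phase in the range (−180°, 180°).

Substitute s = j853:
Numerator: 200 = 200 + j0
Denominator: (j853) + 250 = 250 + j853
|N| = √(200² + 0²) ≈ 200, ∠N ≈ 0.00°
|D| = √(250² + 853²) ≈ 888.88, ∠D ≈ 73.67°
∠T = 0.00° − 73.67° = -73.67°

-73.7°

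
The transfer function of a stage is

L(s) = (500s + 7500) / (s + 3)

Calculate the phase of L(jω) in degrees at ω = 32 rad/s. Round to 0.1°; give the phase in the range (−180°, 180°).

Substitute s = j32:
Numerator: 500(j32) + 7500 = 7500 + j16000
Denominator: (j32) + 3 = 3 + j32
|N| = √(7500² + 16000²) ≈ 17671, ∠N ≈ 64.89°
|D| = √(3² + 32²) ≈ 32.14, ∠D ≈ 84.64°
∠L = 64.89° − 84.64° = -19.75°

-19.8°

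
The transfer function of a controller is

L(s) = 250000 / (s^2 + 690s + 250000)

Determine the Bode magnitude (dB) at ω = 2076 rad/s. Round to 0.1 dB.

-24.7 dB

At s = jω = j2076:
quadratic: (j2076)² + 690·j2076 + 250000 = -4059776 + j1432440 → |·| ≈ 4.3051e+06, ∠ ≈ 160.57°
|L| = 250000 / 4.3051e+06 ≈ 0.058071
Gain = 20 log₁₀(0.058071) ≈ -24.72 dB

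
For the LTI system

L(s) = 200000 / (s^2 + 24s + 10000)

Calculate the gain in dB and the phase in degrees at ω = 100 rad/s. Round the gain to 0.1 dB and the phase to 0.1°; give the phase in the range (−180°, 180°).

38.4 dB, -90.0°

At s = jω = j100:
quadratic: (j100)² + 24·j100 + 10000 = 0 + j2400 → |·| ≈ 2400, ∠ ≈ 90.00°
|L| = 200000 / 2400 ≈ 83.333
Gain = 20 log₁₀(83.333) ≈ 38.42 dB
∠L = 0.00° − 90.00° = -90.00°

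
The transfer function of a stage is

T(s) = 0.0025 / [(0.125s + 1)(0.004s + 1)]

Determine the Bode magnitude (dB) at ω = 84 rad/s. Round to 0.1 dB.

-73.0 dB

At ω = 84 rad/s:
pole (1 + j84·0.125) = 1 + j10.5 → |·| ≈ 10.548, ∠ ≈ 84.56°
pole (1 + j84·0.004) = 1 + j0.336 → |·| ≈ 1.0549, ∠ ≈ 18.57°
|T| = 0.0025 · 1 / (10.548 · 1.0549) ≈ 0.00022468
Gain = 20 log₁₀(0.00022468) ≈ -72.97 dB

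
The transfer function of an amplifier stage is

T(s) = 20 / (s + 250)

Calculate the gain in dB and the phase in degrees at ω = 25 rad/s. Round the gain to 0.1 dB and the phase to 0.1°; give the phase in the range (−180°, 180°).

Substitute s = j25:
Numerator: 20 = 20 + j0
Denominator: (j25) + 250 = 250 + j25
|N| = √(20² + 0²) ≈ 20, ∠N ≈ 0.00°
|D| = √(250² + 25²) ≈ 251.25, ∠D ≈ 5.71°
|T| = 20 / 251.25 ≈ 0.079602
Gain = 20 log₁₀(0.079602) ≈ -21.98 dB
∠T = 0.00° − 5.71° = -5.71°

-22.0 dB, -5.7°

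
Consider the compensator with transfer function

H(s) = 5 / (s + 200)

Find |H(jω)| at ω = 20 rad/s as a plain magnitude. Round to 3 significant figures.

0.0249

At s = jω = j20:
pole (s+200): 200 + j20 → |·| = √(200²+20²) = √40400 ≈ 201, ∠ = arctan(20/200) ≈ 5.71°
|H| = 5 / 201 ≈ 0.024876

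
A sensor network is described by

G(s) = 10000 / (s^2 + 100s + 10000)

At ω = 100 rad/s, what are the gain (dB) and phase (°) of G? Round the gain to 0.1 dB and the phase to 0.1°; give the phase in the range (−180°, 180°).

At s = jω = j100:
quadratic: (j100)² + 100·j100 + 10000 = 0 + j10000 → |·| ≈ 10000, ∠ ≈ 90.00°
|G| = 10000 / 10000 ≈ 1
Gain = 20 log₁₀(1) ≈ 0.00 dB
∠G = 0.00° − 90.00° = -90.00°

0.0 dB, -90.0°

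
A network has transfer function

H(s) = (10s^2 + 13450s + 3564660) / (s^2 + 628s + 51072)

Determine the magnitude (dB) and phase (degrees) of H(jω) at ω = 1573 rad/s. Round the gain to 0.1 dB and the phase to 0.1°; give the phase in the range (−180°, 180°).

21.2 dB, -22.8°

Substitute s = j1573:
Numerator: 10(j1573)^2 + 13450(j1573) + 3564660 = -21178630 + j21156850
Denominator: (j1573)^2 + 628(j1573) + 51072 = -2423257 + j987844
|N| = √(21178630² + 21156850²) ≈ 2.9936e+07, ∠N ≈ 135.03°
|D| = √(2423257² + 987844²) ≈ 2.6169e+06, ∠D ≈ 157.82°
|H| = 2.9936e+07 / 2.6169e+06 ≈ 11.439
Gain = 20 log₁₀(11.439) ≈ 21.17 dB
∠H = 135.03° − 157.82° = -22.79°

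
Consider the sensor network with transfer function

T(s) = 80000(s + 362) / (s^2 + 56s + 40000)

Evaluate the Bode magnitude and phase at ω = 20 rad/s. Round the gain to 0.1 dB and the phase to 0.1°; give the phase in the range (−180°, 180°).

At s = jω = j20:
zero (s+362): 362 + j20 → |·| = √(362²+20²) = √131444 ≈ 362.55, ∠ = arctan(20/362) ≈ 3.16°
quadratic: (j20)² + 56·j20 + 40000 = 39600 + j1120 → |·| ≈ 39616, ∠ ≈ 1.62°
|T| = 80000 · 362.55 / 39616 ≈ 732.13
Gain = 20 log₁₀(732.13) ≈ 57.29 dB
∠T = 3.16° − 1.62° = 1.54°

57.3 dB, 1.5°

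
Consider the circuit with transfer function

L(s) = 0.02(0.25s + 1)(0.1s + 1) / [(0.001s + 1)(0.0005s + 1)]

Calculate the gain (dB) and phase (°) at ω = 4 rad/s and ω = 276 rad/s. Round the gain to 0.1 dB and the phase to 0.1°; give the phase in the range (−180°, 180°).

At ω = 4 rad/s:
zero (1 + j4·0.25) = 1 + j1 → |·| ≈ 1.4142, ∠ ≈ 45.00°
zero (1 + j4·0.1) = 1 + j0.4 → |·| ≈ 1.077, ∠ ≈ 21.80°
pole (1 + j4·0.001) = 1 + j0.004 → |·| ≈ 1, ∠ ≈ 0.23°
pole (1 + j4·0.0005) = 1 + j0.002 → |·| ≈ 1, ∠ ≈ 0.11°
|L| = 0.02 · 1.4142 · 1.077 / (1 · 1) ≈ 0.030462
Gain = 20 log₁₀(0.030462) ≈ -30.32 dB
∠L = (45.00° + 21.80°) − (0.23° + 0.11°) = 66.46°

At ω = 276 rad/s:
zero (1 + j276·0.25) = 1 + j69 → |·| ≈ 69.007, ∠ ≈ 89.17°
zero (1 + j276·0.1) = 1 + j27.6 → |·| ≈ 27.618, ∠ ≈ 87.92°
pole (1 + j276·0.001) = 1 + j0.276 → |·| ≈ 1.0374, ∠ ≈ 15.43°
pole (1 + j276·0.0005) = 1 + j0.138 → |·| ≈ 1.0095, ∠ ≈ 7.86°
|L| = 0.02 · 69.007 · 27.618 / (1.0374 · 1.0095) ≈ 36.397
Gain = 20 log₁₀(36.397) ≈ 31.22 dB
∠L = (89.17° + 87.92°) − (15.43° + 7.86°) = 153.80°

ω = 4: -30.3 dB, 66.5°; ω = 276: 31.2 dB, 153.8°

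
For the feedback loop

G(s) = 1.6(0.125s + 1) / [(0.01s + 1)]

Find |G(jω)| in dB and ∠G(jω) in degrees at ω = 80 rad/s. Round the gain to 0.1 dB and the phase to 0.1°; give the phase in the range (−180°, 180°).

22.0 dB, 45.6°

At ω = 80 rad/s:
zero (1 + j80·0.125) = 1 + j10 → |·| ≈ 10.05, ∠ ≈ 84.29°
pole (1 + j80·0.01) = 1 + j0.8 → |·| ≈ 1.2806, ∠ ≈ 38.66°
|G| = 1.6 · 10.05 / (1.2806) ≈ 12.557
Gain = 20 log₁₀(12.557) ≈ 21.98 dB
∠G = (84.29°) − (38.66°) = 45.63°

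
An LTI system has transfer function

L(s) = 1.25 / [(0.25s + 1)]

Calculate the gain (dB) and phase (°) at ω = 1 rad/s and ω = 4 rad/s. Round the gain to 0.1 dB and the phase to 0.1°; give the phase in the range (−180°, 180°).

ω = 1: 1.7 dB, -14.0°; ω = 4: -1.1 dB, -45.0°

At ω = 1 rad/s:
pole (1 + j1·0.25) = 1 + j0.25 → |·| ≈ 1.0308, ∠ ≈ 14.04°
|L| = 1.25 · 1 / (1.0308) ≈ 1.2127
Gain = 20 log₁₀(1.2127) ≈ 1.68 dB
∠L = (0°) − (14.04°) = -14.04°

At ω = 4 rad/s:
pole (1 + j4·0.25) = 1 + j1 → |·| ≈ 1.4142, ∠ ≈ 45.00°
|L| = 1.25 · 1 / (1.4142) ≈ 0.88389
Gain = 20 log₁₀(0.88389) ≈ -1.07 dB
∠L = (0°) − (45.00°) = -45.00°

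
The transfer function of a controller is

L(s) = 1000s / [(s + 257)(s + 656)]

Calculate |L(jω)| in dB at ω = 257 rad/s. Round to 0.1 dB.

At s = jω = j257:
zero at origin: s = j257 → |·| = 257, ∠ = 90.00°
pole (s+257): 257 + j257 → |·| = √(257²+257²) = √132098 ≈ 363.45, ∠ = arctan(257/257) ≈ 45.00°
pole (s+656): 656 + j257 → |·| = √(656²+257²) = √496385 ≈ 704.55, ∠ = arctan(257/656) ≈ 21.39°
|L| = 1000 · 257 / 2.5607e+05 ≈ 1.0036
Gain = 20 log₁₀(1.0036) ≈ 0.03 dB

0.0 dB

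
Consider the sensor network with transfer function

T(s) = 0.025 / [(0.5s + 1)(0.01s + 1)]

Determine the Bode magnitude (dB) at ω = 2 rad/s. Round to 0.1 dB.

-35.1 dB

At ω = 2 rad/s:
pole (1 + j2·0.5) = 1 + j1 → |·| ≈ 1.4142, ∠ ≈ 45.00°
pole (1 + j2·0.01) = 1 + j0.02 → |·| ≈ 1.0002, ∠ ≈ 1.15°
|T| = 0.025 · 1 / (1.4142 · 1.0002) ≈ 0.017674
Gain = 20 log₁₀(0.017674) ≈ -35.05 dB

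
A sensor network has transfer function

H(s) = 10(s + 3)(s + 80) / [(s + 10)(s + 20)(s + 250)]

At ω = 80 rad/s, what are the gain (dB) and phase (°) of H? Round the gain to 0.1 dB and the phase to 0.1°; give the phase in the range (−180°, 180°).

At s = jω = j80:
zero (s+3): 3 + j80 → |·| = √(3²+80²) = √6409 ≈ 80.056, ∠ = arctan(80/3) ≈ 87.85°
zero (s+80): 80 + j80 → |·| = √(80²+80²) = √12800 ≈ 113.14, ∠ = arctan(80/80) ≈ 45.00°
pole (s+10): 10 + j80 → |·| = √(10²+80²) = √6500 ≈ 80.623, ∠ = arctan(80/10) ≈ 82.87°
pole (s+20): 20 + j80 → |·| = √(20²+80²) = √6800 ≈ 82.462, ∠ = arctan(80/20) ≈ 75.96°
pole (s+250): 250 + j80 → |·| = √(250²+80²) = √68900 ≈ 262.49, ∠ = arctan(80/250) ≈ 17.74°
|H| = 10 · 9057.5 / 1.7451e+06 ≈ 0.051902
Gain = 20 log₁₀(0.051902) ≈ -25.70 dB
∠H = 132.85° − 176.57° = -43.72°

-25.7 dB, -43.7°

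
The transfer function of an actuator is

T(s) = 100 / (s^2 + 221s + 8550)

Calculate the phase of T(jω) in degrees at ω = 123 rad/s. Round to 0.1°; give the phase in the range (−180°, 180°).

-103.6°

Substitute s = j123:
Numerator: 100 = 100 + j0
Denominator: (j123)^2 + 221(j123) + 8550 = -6579 + j27183
|N| = √(100² + 0²) ≈ 100, ∠N ≈ 0.00°
|D| = √(6579² + 27183²) ≈ 27968, ∠D ≈ 103.61°
∠T = 0.00° − 103.61° = -103.61°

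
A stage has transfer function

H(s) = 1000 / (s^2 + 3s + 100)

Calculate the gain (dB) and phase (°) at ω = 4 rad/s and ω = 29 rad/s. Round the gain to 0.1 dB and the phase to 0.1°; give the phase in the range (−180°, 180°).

At s = jω = j4:
quadratic: (j4)² + 3·j4 + 100 = 84 + j12 → |·| ≈ 84.853, ∠ ≈ 8.13°
|H| = 1000 / 84.853 ≈ 11.785
Gain = 20 log₁₀(11.785) ≈ 21.43 dB
∠H = 0.00° − 8.13° = -8.13°

At s = jω = j29:
quadratic: (j29)² + 3·j29 + 100 = -741 + j87 → |·| ≈ 746.09, ∠ ≈ 173.30°
|H| = 1000 / 746.09 ≈ 1.3403
Gain = 20 log₁₀(1.3403) ≈ 2.54 dB
∠H = 0.00° − 173.30° = -173.30°

ω = 4: 21.4 dB, -8.1°; ω = 29: 2.5 dB, -173.3°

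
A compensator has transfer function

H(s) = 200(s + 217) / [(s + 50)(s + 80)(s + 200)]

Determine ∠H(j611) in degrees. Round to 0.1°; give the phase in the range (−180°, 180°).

-169.3°

At s = jω = j611:
zero (s+217): 217 + j611 → |·| = √(217²+611²) = √420410 ≈ 648.39, ∠ = arctan(611/217) ≈ 70.45°
pole (s+50): 50 + j611 → |·| = √(50²+611²) = √375821 ≈ 613.04, ∠ = arctan(611/50) ≈ 85.32°
pole (s+80): 80 + j611 → |·| = √(80²+611²) = √379721 ≈ 616.22, ∠ = arctan(611/80) ≈ 82.54°
pole (s+200): 200 + j611 → |·| = √(200²+611²) = √413321 ≈ 642.9, ∠ = arctan(611/200) ≈ 71.88°
∠H = 70.45° − 239.74° = -169.29°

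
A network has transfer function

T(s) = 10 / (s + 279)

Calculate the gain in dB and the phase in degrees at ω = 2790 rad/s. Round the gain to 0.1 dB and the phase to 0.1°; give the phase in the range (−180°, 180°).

At s = jω = j2790:
pole (s+279): 279 + j2790 → |·| = √(279²+2790²) = √7861941 ≈ 2803.9, ∠ = arctan(2790/279) ≈ 84.29°
|T| = 10 / 2803.9 ≈ 0.0035665
Gain = 20 log₁₀(0.0035665) ≈ -48.96 dB
∠T = 0.00° − 84.29° = -84.29°

-49.0 dB, -84.3°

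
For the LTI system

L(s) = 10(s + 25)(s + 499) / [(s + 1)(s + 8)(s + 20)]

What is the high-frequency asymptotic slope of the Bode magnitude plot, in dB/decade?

-20 dB/decade

Each pole contributes −20 dB/decade at high frequency; each zero contributes +20 dB/decade.
Net: 2 zero(s) − 3 pole(s) → -20 dB/decade.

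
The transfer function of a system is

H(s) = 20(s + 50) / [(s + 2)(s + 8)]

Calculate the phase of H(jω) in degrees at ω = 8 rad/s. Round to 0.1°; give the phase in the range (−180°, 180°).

-111.9°

At s = jω = j8:
zero (s+50): 50 + j8 → |·| = √(50²+8²) = √2564 ≈ 50.636, ∠ = arctan(8/50) ≈ 9.09°
pole (s+2): 2 + j8 → |·| = √(2²+8²) = √68 ≈ 8.2462, ∠ = arctan(8/2) ≈ 75.96°
pole (s+8): 8 + j8 → |·| = √(8²+8²) = √128 ≈ 11.314, ∠ = arctan(8/8) ≈ 45.00°
∠H = 9.09° − 120.96° = -111.87°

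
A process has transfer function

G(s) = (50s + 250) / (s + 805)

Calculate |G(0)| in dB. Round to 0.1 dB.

-10.2 dB

G(0) = 250 / 805 ≈ 0.31056
20 log₁₀(0.31056) ≈ -10.16 dB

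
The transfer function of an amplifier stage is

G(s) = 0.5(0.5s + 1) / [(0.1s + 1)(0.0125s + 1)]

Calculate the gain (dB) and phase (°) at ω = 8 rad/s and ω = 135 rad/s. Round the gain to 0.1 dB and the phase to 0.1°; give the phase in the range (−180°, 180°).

ω = 8: 4.1 dB, 31.6°; ω = 135: 2.1 dB, -56.0°

At ω = 8 rad/s:
zero (1 + j8·0.5) = 1 + j4 → |·| ≈ 4.1231, ∠ ≈ 75.96°
pole (1 + j8·0.1) = 1 + j0.8 → |·| ≈ 1.2806, ∠ ≈ 38.66°
pole (1 + j8·0.0125) = 1 + j0.1 → |·| ≈ 1.005, ∠ ≈ 5.71°
|G| = 0.5 · 4.1231 / (1.2806 · 1.005) ≈ 1.6018
Gain = 20 log₁₀(1.6018) ≈ 4.09 dB
∠G = (75.96°) − (38.66° + 5.71°) = 31.59°

At ω = 135 rad/s:
zero (1 + j135·0.5) = 1 + j67.5 → |·| ≈ 67.507, ∠ ≈ 89.15°
pole (1 + j135·0.1) = 1 + j13.5 → |·| ≈ 13.537, ∠ ≈ 85.76°
pole (1 + j135·0.0125) = 1 + j1.6875 → |·| ≈ 1.9615, ∠ ≈ 59.35°
|G| = 0.5 · 67.507 / (13.537 · 1.9615) ≈ 1.2712
Gain = 20 log₁₀(1.2712) ≈ 2.08 dB
∠G = (89.15°) − (85.76° + 59.35°) = -55.96°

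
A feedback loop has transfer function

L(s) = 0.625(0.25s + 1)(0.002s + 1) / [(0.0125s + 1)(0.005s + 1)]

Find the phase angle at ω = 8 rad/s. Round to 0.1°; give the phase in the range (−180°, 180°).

At ω = 8 rad/s:
zero (1 + j8·0.25) = 1 + j2 → |·| ≈ 2.2361, ∠ ≈ 63.43°
zero (1 + j8·0.002) = 1 + j0.016 → |·| ≈ 1.0001, ∠ ≈ 0.92°
pole (1 + j8·0.0125) = 1 + j0.1 → |·| ≈ 1.005, ∠ ≈ 5.71°
pole (1 + j8·0.005) = 1 + j0.04 → |·| ≈ 1.0008, ∠ ≈ 2.29°
∠L = (63.43° + 0.92°) − (5.71° + 2.29°) = 56.35°

56.4°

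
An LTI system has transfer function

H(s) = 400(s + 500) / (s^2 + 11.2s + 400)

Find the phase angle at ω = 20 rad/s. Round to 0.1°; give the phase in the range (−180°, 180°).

At s = jω = j20:
zero (s+500): 500 + j20 → |·| = √(500²+20²) = √250400 ≈ 500.4, ∠ = arctan(20/500) ≈ 2.29°
quadratic: (j20)² + 11.2·j20 + 400 = 0 + j224 → |·| ≈ 224, ∠ ≈ 90.00°
∠H = 2.29° − 90.00° = -87.71°

-87.7°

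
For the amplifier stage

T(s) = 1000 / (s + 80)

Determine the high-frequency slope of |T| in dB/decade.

Each pole contributes −20 dB/decade at high frequency; each zero contributes +20 dB/decade.
Net: 0 zero(s) − 1 pole(s) → -20 dB/decade.

-20 dB/decade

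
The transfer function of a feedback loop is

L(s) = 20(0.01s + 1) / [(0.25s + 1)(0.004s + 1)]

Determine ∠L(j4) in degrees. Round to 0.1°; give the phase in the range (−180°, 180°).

At ω = 4 rad/s:
zero (1 + j4·0.01) = 1 + j0.04 → |·| ≈ 1.0008, ∠ ≈ 2.29°
pole (1 + j4·0.25) = 1 + j1 → |·| ≈ 1.4142, ∠ ≈ 45.00°
pole (1 + j4·0.004) = 1 + j0.016 → |·| ≈ 1.0001, ∠ ≈ 0.92°
∠L = (2.29°) − (45.00° + 0.92°) = -43.63°

-43.6°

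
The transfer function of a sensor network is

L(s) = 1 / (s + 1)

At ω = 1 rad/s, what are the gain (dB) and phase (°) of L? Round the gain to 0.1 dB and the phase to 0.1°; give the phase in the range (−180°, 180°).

-3.0 dB, -45.0°

At s = jω = j1:
pole (s+1): 1 + j1 → |·| = √(1²+1²) = √2 ≈ 1.4142, ∠ = arctan(1/1) ≈ 45.00°
|L| = 1 / 1.4142 ≈ 0.70711
Gain = 20 log₁₀(0.70711) ≈ -3.01 dB
∠L = 0.00° − 45.00° = -45.00°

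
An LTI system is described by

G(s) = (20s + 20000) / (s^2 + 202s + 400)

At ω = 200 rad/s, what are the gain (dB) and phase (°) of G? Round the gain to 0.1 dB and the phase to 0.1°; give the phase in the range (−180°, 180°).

-8.9 dB, -123.1°

Substitute s = j200:
Numerator: 20(j200) + 20000 = 20000 + j4000
Denominator: (j200)^2 + 202(j200) + 400 = -39600 + j40400
|N| = √(20000² + 4000²) ≈ 20396, ∠N ≈ 11.31°
|D| = √(39600² + 40400²) ≈ 56571, ∠D ≈ 134.43°
|G| = 20396 / 56571 ≈ 0.36054
Gain = 20 log₁₀(0.36054) ≈ -8.86 dB
∠G = 11.31° − 134.43° = -123.12°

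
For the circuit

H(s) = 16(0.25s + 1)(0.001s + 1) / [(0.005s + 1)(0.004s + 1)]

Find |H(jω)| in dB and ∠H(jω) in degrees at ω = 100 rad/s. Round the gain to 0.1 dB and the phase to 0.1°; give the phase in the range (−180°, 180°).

50.5 dB, 45.1°

At ω = 100 rad/s:
zero (1 + j100·0.25) = 1 + j25 → |·| ≈ 25.02, ∠ ≈ 87.71°
zero (1 + j100·0.001) = 1 + j0.1 → |·| ≈ 1.005, ∠ ≈ 5.71°
pole (1 + j100·0.005) = 1 + j0.5 → |·| ≈ 1.118, ∠ ≈ 26.57°
pole (1 + j100·0.004) = 1 + j0.4 → |·| ≈ 1.077, ∠ ≈ 21.80°
|H| = 16 · 25.02 · 1.005 / (1.118 · 1.077) ≈ 334.13
Gain = 20 log₁₀(334.13) ≈ 50.48 dB
∠H = (87.71° + 5.71°) − (26.57° + 21.80°) = 45.05°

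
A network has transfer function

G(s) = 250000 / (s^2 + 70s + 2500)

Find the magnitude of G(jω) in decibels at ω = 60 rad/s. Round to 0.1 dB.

35.2 dB

At s = jω = j60:
quadratic: (j60)² + 70·j60 + 2500 = -1100 + j4200 → |·| ≈ 4341.7, ∠ ≈ 104.68°
|G| = 250000 / 4341.7 ≈ 57.581
Gain = 20 log₁₀(57.581) ≈ 35.21 dB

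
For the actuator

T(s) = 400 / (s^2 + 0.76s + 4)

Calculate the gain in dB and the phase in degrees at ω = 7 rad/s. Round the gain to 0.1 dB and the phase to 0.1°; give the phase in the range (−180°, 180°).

At s = jω = j7:
quadratic: (j7)² + 0.76·j7 + 4 = -45 + j5.32 → |·| ≈ 45.313, ∠ ≈ 173.26°
|T| = 400 / 45.313 ≈ 8.8275
Gain = 20 log₁₀(8.8275) ≈ 18.92 dB
∠T = 0.00° − 173.26° = -173.26°

18.9 dB, -173.3°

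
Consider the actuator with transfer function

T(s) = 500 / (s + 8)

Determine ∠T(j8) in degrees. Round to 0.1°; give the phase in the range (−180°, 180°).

-45.0°

At s = jω = j8:
pole (s+8): 8 + j8 → |·| = √(8²+8²) = √128 ≈ 11.314, ∠ = arctan(8/8) ≈ 45.00°
∠T = 0.00° − 45.00° = -45.00°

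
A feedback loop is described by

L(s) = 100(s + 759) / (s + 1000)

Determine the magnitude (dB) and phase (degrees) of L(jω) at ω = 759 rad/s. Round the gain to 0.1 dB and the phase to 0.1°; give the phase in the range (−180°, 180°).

At s = jω = j759:
zero (s+759): 759 + j759 → |·| = √(759²+759²) = √1152162 ≈ 1073.4, ∠ = arctan(759/759) ≈ 45.00°
pole (s+1000): 1000 + j759 → |·| = √(1000²+759²) = √1576081 ≈ 1255.4, ∠ = arctan(759/1000) ≈ 37.20°
|L| = 100 · 1073.4 / 1255.4 ≈ 85.503
Gain = 20 log₁₀(85.503) ≈ 38.64 dB
∠L = 45.00° − 37.20° = 7.80°

38.6 dB, 7.8°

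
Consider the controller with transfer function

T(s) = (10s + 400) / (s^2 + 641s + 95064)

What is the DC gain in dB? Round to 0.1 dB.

-47.5 dB

T(0) = 400 / 95064 ≈ 0.0042077
20 log₁₀(0.0042077) ≈ -47.52 dB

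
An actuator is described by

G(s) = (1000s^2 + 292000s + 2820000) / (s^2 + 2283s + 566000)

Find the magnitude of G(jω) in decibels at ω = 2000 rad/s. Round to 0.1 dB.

57.0 dB

Substitute s = j2000:
Numerator: 1000(j2000)^2 + 292000(j2000) + 2820000 = -3997180000 + j584000000
Denominator: (j2000)^2 + 2283(j2000) + 566000 = -3434000 + j4566000
|N| = √(3997180000² + 584000000²) ≈ 4.0396e+09, ∠N ≈ 171.69°
|D| = √(3434000² + 4566000²) ≈ 5.7132e+06, ∠D ≈ 126.95°
|G| = 4.0396e+09 / 5.7132e+06 ≈ 707.06
Gain = 20 log₁₀(707.06) ≈ 56.99 dB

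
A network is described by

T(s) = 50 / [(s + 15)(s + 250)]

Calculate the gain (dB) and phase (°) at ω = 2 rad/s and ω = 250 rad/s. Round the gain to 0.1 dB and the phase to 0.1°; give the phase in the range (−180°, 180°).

At s = jω = j2:
pole (s+15): 15 + j2 → |·| = √(15²+2²) = √229 ≈ 15.133, ∠ = arctan(2/15) ≈ 7.59°
pole (s+250): 250 + j2 → |·| = √(250²+2²) = √62504 ≈ 250.01, ∠ = arctan(2/250) ≈ 0.46°
|T| = 50 / 3783.4 ≈ 0.013216
Gain = 20 log₁₀(0.013216) ≈ -37.58 dB
∠T = 0.00° − 8.05° = -8.05°

At s = jω = j250:
pole (s+15): 15 + j250 → |·| = √(15²+250²) = √62725 ≈ 250.45, ∠ = arctan(250/15) ≈ 86.57°
pole (s+250): 250 + j250 → |·| = √(250²+250²) = √125000 ≈ 353.55, ∠ = arctan(250/250) ≈ 45.00°
|T| = 50 / 88547 ≈ 0.00056467
Gain = 20 log₁₀(0.00056467) ≈ -64.96 dB
∠T = 0.00° − 131.57° = -131.57°

ω = 2: -37.6 dB, -8.1°; ω = 250: -65.0 dB, -131.6°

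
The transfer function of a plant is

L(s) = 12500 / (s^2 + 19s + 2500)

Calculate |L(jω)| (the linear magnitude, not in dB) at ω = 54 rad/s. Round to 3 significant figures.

At s = jω = j54:
quadratic: (j54)² + 19·j54 + 2500 = -416 + j1026 → |·| ≈ 1107.1, ∠ ≈ 112.07°
|L| = 12500 / 1107.1 ≈ 11.291

11.3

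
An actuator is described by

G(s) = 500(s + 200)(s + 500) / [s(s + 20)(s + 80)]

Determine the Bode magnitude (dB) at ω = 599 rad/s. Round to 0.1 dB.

1.1 dB

At s = jω = j599:
zero (s+200): 200 + j599 → |·| = √(200²+599²) = √398801 ≈ 631.51, ∠ = arctan(599/200) ≈ 71.54°
zero (s+500): 500 + j599 → |·| = √(500²+599²) = √608801 ≈ 780.26, ∠ = arctan(599/500) ≈ 50.15°
pole (s+20): 20 + j599 → |·| = √(20²+599²) = √359201 ≈ 599.33, ∠ = arctan(599/20) ≈ 88.09°
pole (s+80): 80 + j599 → |·| = √(80²+599²) = √365201 ≈ 604.32, ∠ = arctan(599/80) ≈ 82.39°
pole at origin: |s| = 599, ∠ = 90.00° (in denominator)
|G| = 500 · 4.9274e+05 / 2.1695e+08 ≈ 1.1356
Gain = 20 log₁₀(1.1356) ≈ 1.10 dB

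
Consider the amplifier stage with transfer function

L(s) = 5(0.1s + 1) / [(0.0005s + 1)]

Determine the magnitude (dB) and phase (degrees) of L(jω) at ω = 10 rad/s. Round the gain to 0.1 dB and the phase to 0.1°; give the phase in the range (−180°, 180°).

17.0 dB, 44.7°

At ω = 10 rad/s:
zero (1 + j10·0.1) = 1 + j1 → |·| ≈ 1.4142, ∠ ≈ 45.00°
pole (1 + j10·0.0005) = 1 + j0.005 → |·| ≈ 1, ∠ ≈ 0.29°
|L| = 5 · 1.4142 / (1) ≈ 7.071
Gain = 20 log₁₀(7.071) ≈ 16.99 dB
∠L = (45.00°) − (0.29°) = 44.71°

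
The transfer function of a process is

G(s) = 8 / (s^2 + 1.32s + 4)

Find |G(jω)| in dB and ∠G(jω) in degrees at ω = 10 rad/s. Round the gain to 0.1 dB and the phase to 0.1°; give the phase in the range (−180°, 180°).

-21.7 dB, -172.2°

At s = jω = j10:
quadratic: (j10)² + 1.32·j10 + 4 = -96 + j13.2 → |·| ≈ 96.903, ∠ ≈ 172.17°
|G| = 8 / 96.903 ≈ 0.082557
Gain = 20 log₁₀(0.082557) ≈ -21.66 dB
∠G = 0.00° − 172.17° = -172.17°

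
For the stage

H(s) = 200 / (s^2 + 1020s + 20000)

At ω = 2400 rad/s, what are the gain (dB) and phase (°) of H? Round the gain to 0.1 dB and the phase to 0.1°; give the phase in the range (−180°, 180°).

Substitute s = j2400:
Numerator: 200 = 200 + j0
Denominator: (j2400)^2 + 1020(j2400) + 20000 = -5740000 + j2448000
|N| = √(200² + 0²) ≈ 200, ∠N ≈ 0.00°
|D| = √(5740000² + 2448000²) ≈ 6.2402e+06, ∠D ≈ 156.90°
|H| = 200 / 6.2402e+06 ≈ 3.205e-05
Gain = 20 log₁₀(3.205e-05) ≈ -89.88 dB
∠H = 0.00° − 156.90° = -156.90°

-89.9 dB, -156.9°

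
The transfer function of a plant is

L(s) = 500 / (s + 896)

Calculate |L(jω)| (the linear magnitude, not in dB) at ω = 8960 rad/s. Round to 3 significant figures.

Substitute s = j8960:
Numerator: 500 = 500 + j0
Denominator: (j8960) + 896 = 896 + j8960
|N| = √(500² + 0²) ≈ 500, ∠N ≈ 0.00°
|D| = √(896² + 8960²) ≈ 9004.7, ∠D ≈ 84.29°
|L| = 500 / 9004.7 ≈ 0.055527

0.0555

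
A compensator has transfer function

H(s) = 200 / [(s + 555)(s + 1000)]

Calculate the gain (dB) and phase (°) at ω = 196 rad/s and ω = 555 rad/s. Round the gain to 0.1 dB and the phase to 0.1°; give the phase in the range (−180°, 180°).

ω = 196: -69.5 dB, -30.5°; ω = 555: -73.0 dB, -74.0°

At s = jω = j196:
pole (s+555): 555 + j196 → |·| = √(555²+196²) = √346441 ≈ 588.59, ∠ = arctan(196/555) ≈ 19.45°
pole (s+1000): 1000 + j196 → |·| = √(1000²+196²) = √1038416 ≈ 1019, ∠ = arctan(196/1000) ≈ 11.09°
|H| = 200 / 5.9977e+05 ≈ 0.00033346
Gain = 20 log₁₀(0.00033346) ≈ -69.54 dB
∠H = 0.00° − 30.54° = -30.54°

At s = jω = j555:
pole (s+555): 555 + j555 → |·| = √(555²+555²) = √616050 ≈ 784.89, ∠ = arctan(555/555) ≈ 45.00°
pole (s+1000): 1000 + j555 → |·| = √(1000²+555²) = √1308025 ≈ 1143.7, ∠ = arctan(555/1000) ≈ 29.03°
|H| = 200 / 8.9768e+05 ≈ 0.0002228
Gain = 20 log₁₀(0.0002228) ≈ -73.04 dB
∠H = 0.00° − 74.03° = -74.03°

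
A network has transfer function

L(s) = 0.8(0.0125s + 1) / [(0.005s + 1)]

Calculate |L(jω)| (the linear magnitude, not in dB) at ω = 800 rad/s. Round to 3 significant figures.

At ω = 800 rad/s:
zero (1 + j800·0.0125) = 1 + j10 → |·| ≈ 10.05, ∠ ≈ 84.29°
pole (1 + j800·0.005) = 1 + j4 → |·| ≈ 4.1231, ∠ ≈ 75.96°
|L| = 0.8 · 10.05 / (4.1231) ≈ 1.95

1.95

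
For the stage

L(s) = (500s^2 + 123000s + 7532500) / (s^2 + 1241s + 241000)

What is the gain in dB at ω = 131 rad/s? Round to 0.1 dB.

Substitute s = j131:
Numerator: 500(j131)^2 + 123000(j131) + 7532500 = -1048000 + j16113000
Denominator: (j131)^2 + 1241(j131) + 241000 = 223839 + j162571
|N| = √(1048000² + 16113000²) ≈ 1.6147e+07, ∠N ≈ 93.72°
|D| = √(223839² + 162571²) ≈ 2.7665e+05, ∠D ≈ 35.99°
|L| = 1.6147e+07 / 2.7665e+05 ≈ 58.366
Gain = 20 log₁₀(58.366) ≈ 35.32 dB

35.3 dB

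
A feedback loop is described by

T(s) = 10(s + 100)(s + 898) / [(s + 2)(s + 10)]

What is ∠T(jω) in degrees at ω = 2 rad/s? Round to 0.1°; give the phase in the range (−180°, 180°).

At s = jω = j2:
zero (s+100): 100 + j2 → |·| = √(100²+2²) = √10004 ≈ 100.02, ∠ = arctan(2/100) ≈ 1.15°
zero (s+898): 898 + j2 → |·| = √(898²+2²) = √806408 ≈ 898, ∠ = arctan(2/898) ≈ 0.13°
pole (s+2): 2 + j2 → |·| = √(2²+2²) = √8 ≈ 2.8284, ∠ = arctan(2/2) ≈ 45.00°
pole (s+10): 10 + j2 → |·| = √(10²+2²) = √104 ≈ 10.198, ∠ = arctan(2/10) ≈ 11.31°
∠T = 1.28° − 56.31° = -55.03°

-55.0°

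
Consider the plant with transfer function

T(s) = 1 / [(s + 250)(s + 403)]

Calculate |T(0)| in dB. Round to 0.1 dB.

T(0) = 1 / (250·403) ≈ 9.9256e-06
20 log₁₀(9.9256e-06) ≈ -100.06 dB

-100.1 dB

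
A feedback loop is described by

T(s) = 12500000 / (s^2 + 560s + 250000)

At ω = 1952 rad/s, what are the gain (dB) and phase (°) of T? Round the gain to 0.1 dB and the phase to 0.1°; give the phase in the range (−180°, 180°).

At s = jω = j1952:
quadratic: (j1952)² + 560·j1952 + 250000 = -3560304 + j1093120 → |·| ≈ 3.7243e+06, ∠ ≈ 162.93°
|T| = 12500000 / 3.7243e+06 ≈ 3.3563
Gain = 20 log₁₀(3.3563) ≈ 10.52 dB
∠T = 0.00° − 162.93° = -162.93°

10.5 dB, -162.9°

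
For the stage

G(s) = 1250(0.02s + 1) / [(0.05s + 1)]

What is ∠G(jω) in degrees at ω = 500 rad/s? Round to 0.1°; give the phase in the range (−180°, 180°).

At ω = 500 rad/s:
zero (1 + j500·0.02) = 1 + j10 → |·| ≈ 10.05, ∠ ≈ 84.29°
pole (1 + j500·0.05) = 1 + j25 → |·| ≈ 25.02, ∠ ≈ 87.71°
∠G = (84.29°) − (87.71°) = -3.42°

-3.4°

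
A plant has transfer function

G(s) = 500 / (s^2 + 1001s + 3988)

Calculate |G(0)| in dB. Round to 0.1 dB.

-18.0 dB

G(0) = 500 / 3988 ≈ 0.12538
20 log₁₀(0.12538) ≈ -18.04 dB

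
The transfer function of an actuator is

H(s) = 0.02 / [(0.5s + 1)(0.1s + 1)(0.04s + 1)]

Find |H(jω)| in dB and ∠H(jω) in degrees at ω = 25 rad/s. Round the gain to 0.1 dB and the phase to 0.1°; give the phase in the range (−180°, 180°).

At ω = 25 rad/s:
pole (1 + j25·0.5) = 1 + j12.5 → |·| ≈ 12.54, ∠ ≈ 85.43°
pole (1 + j25·0.1) = 1 + j2.5 → |·| ≈ 2.6926, ∠ ≈ 68.20°
pole (1 + j25·0.04) = 1 + j1 → |·| ≈ 1.4142, ∠ ≈ 45.00°
|H| = 0.02 · 1 / (12.54 · 2.6926 · 1.4142) ≈ 0.00041884
Gain = 20 log₁₀(0.00041884) ≈ -67.56 dB
∠H = (0°) − (85.43° + 68.20° + 45.00°) = -198.63° ≡ 161.37° (principal value)

-67.6 dB, 161.4°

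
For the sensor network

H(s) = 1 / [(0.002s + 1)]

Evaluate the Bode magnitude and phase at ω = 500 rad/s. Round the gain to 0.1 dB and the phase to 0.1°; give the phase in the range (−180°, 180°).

At ω = 500 rad/s:
pole (1 + j500·0.002) = 1 + j1 → |·| ≈ 1.4142, ∠ ≈ 45.00°
|H| = 1 · 1 / (1.4142) ≈ 0.70711
Gain = 20 log₁₀(0.70711) ≈ -3.01 dB
∠H = (0°) − (45.00°) = -45.00°

-3.0 dB, -45.0°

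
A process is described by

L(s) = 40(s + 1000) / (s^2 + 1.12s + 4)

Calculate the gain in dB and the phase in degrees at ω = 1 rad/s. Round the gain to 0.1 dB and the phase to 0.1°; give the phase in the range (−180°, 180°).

At s = jω = j1:
zero (s+1000): 1000 + j1 → |·| = √(1000²+1²) = √1000001 ≈ 1000, ∠ = arctan(1/1000) ≈ 0.06°
quadratic: (j1)² + 1.12·j1 + 4 = 3 + j1.12 → |·| ≈ 3.2022, ∠ ≈ 20.47°
|L| = 40 · 1000 / 3.2022 ≈ 12491
Gain = 20 log₁₀(12491) ≈ 81.93 dB
∠L = 0.06° − 20.47° = -20.41°

81.9 dB, -20.4°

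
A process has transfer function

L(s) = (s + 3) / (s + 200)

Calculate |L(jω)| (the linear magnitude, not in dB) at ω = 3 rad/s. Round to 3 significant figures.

Substitute s = j3:
Numerator: (j3) + 3 = 3 + j3
Denominator: (j3) + 200 = 200 + j3
|N| = √(3² + 3²) ≈ 4.2426, ∠N ≈ 45.00°
|D| = √(200² + 3²) ≈ 200.02, ∠D ≈ 0.86°
|L| = 4.2426 / 200.02 ≈ 0.021211

0.0212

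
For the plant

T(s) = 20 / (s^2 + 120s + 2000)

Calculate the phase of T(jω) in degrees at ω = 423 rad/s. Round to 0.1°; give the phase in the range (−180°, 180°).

-164.0°

Substitute s = j423:
Numerator: 20 = 20 + j0
Denominator: (j423)^2 + 120(j423) + 2000 = -176929 + j50760
|N| = √(20² + 0²) ≈ 20, ∠N ≈ 0.00°
|D| = √(176929² + 50760²) ≈ 1.8407e+05, ∠D ≈ 163.99°
∠T = 0.00° − 163.99° = -163.99°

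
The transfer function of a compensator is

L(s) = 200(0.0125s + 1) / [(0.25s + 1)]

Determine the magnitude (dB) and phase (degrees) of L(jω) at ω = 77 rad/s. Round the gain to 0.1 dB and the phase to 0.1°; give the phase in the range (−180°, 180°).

23.2 dB, -43.1°

At ω = 77 rad/s:
zero (1 + j77·0.0125) = 1 + j0.9625 → |·| ≈ 1.388, ∠ ≈ 43.91°
pole (1 + j77·0.25) = 1 + j19.25 → |·| ≈ 19.276, ∠ ≈ 87.03°
|L| = 200 · 1.388 / (19.276) ≈ 14.401
Gain = 20 log₁₀(14.401) ≈ 23.17 dB
∠L = (43.91°) − (87.03°) = -43.12°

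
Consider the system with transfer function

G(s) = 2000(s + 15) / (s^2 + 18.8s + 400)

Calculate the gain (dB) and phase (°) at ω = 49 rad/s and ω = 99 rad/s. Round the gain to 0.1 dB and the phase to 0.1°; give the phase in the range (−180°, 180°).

ω = 49: 33.4 dB, -82.3°; ω = 99: 26.4 dB, -87.4°

At s = jω = j49:
zero (s+15): 15 + j49 → |·| = √(15²+49²) = √2626 ≈ 51.245, ∠ = arctan(49/15) ≈ 72.98°
quadratic: (j49)² + 18.8·j49 + 400 = -2001 + j921.2 → |·| ≈ 2202.9, ∠ ≈ 155.28°
|G| = 2000 · 51.245 / 2202.9 ≈ 46.525
Gain = 20 log₁₀(46.525) ≈ 33.35 dB
∠G = 72.98° − 155.28° = -82.30°

At s = jω = j99:
zero (s+15): 15 + j99 → |·| = √(15²+99²) = √10026 ≈ 100.13, ∠ = arctan(99/15) ≈ 81.38°
quadratic: (j99)² + 18.8·j99 + 400 = -9401 + j1861.2 → |·| ≈ 9583.5, ∠ ≈ 168.80°
|G| = 2000 · 100.13 / 9583.5 ≈ 20.896
Gain = 20 log₁₀(20.896) ≈ 26.40 dB
∠G = 81.38° − 168.80° = -87.42°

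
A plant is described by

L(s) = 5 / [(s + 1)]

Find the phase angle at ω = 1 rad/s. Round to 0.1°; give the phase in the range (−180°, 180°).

At ω = 1 rad/s:
pole (1 + j1·1) = 1 + j1 → |·| ≈ 1.4142, ∠ ≈ 45.00°
∠L = (0°) − (45.00°) = -45.00°

-45.0°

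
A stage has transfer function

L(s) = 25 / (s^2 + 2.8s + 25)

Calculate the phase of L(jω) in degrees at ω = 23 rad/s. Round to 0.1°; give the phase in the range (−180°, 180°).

At s = jω = j23:
quadratic: (j23)² + 2.8·j23 + 25 = -504 + j64.4 → |·| ≈ 508.1, ∠ ≈ 172.72°
∠L = 0.00° − 172.72° = -172.72°

-172.7°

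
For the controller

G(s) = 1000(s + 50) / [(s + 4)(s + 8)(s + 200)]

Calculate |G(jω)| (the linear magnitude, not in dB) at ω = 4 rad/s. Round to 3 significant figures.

At s = jω = j4:
zero (s+50): 50 + j4 → |·| = √(50²+4²) = √2516 ≈ 50.16, ∠ = arctan(4/50) ≈ 4.57°
pole (s+4): 4 + j4 → |·| = √(4²+4²) = √32 ≈ 5.6569, ∠ = arctan(4/4) ≈ 45.00°
pole (s+8): 8 + j4 → |·| = √(8²+4²) = √80 ≈ 8.9443, ∠ = arctan(4/8) ≈ 26.57°
pole (s+200): 200 + j4 → |·| = √(200²+4²) = √40016 ≈ 200.04, ∠ = arctan(4/200) ≈ 1.15°
|G| = 1000 · 50.16 / 10121 ≈ 4.956

4.96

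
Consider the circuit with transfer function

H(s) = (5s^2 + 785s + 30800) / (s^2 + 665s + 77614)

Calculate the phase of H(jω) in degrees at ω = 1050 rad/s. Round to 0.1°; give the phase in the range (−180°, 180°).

25.7°

Substitute s = j1050:
Numerator: 5(j1050)^2 + 785(j1050) + 30800 = -5481700 + j824250
Denominator: (j1050)^2 + 665(j1050) + 77614 = -1024886 + j698250
|N| = √(5481700² + 824250²) ≈ 5.5433e+06, ∠N ≈ 171.45°
|D| = √(1024886² + 698250²) ≈ 1.2401e+06, ∠D ≈ 145.73°
∠H = 171.45° − 145.73° = 25.72°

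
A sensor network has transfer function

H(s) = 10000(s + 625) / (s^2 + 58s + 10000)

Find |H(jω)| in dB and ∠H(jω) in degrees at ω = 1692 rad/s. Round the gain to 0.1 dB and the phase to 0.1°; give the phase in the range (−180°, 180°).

At s = jω = j1692:
zero (s+625): 625 + j1692 → |·| = √(625²+1692²) = √3253489 ≈ 1803.7, ∠ = arctan(1692/625) ≈ 69.73°
quadratic: (j1692)² + 58·j1692 + 10000 = -2852864 + j98136 → |·| ≈ 2.8546e+06, ∠ ≈ 178.03°
|H| = 10000 · 1803.7 / 2.8546e+06 ≈ 6.3186
Gain = 20 log₁₀(6.3186) ≈ 16.01 dB
∠H = 69.73° − 178.03° = -108.30°

16.0 dB, -108.3°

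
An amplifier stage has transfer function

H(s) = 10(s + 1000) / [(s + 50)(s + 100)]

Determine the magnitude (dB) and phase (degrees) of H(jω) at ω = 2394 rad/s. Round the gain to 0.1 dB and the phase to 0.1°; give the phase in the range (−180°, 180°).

At s = jω = j2394:
zero (s+1000): 1000 + j2394 → |·| = √(1000²+2394²) = √6731236 ≈ 2594.5, ∠ = arctan(2394/1000) ≈ 67.33°
pole (s+50): 50 + j2394 → |·| = √(50²+2394²) = √5733736 ≈ 2394.5, ∠ = arctan(2394/50) ≈ 88.80°
pole (s+100): 100 + j2394 → |·| = √(100²+2394²) = √5741236 ≈ 2396.1, ∠ = arctan(2394/100) ≈ 87.61°
|H| = 10 · 2594.5 / 5.7375e+06 ≈ 0.004522
Gain = 20 log₁₀(0.004522) ≈ -46.89 dB
∠H = 67.33° − 176.41° = -109.08°

-46.9 dB, -109.1°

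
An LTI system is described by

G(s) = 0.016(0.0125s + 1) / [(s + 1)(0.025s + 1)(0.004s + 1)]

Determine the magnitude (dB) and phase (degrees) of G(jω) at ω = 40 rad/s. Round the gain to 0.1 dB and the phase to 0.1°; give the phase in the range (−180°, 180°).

At ω = 40 rad/s:
zero (1 + j40·0.0125) = 1 + j0.5 → |·| ≈ 1.118, ∠ ≈ 26.57°
pole (1 + j40·1) = 1 + j40 → |·| ≈ 40.012, ∠ ≈ 88.57°
pole (1 + j40·0.025) = 1 + j1 → |·| ≈ 1.4142, ∠ ≈ 45.00°
pole (1 + j40·0.004) = 1 + j0.16 → |·| ≈ 1.0127, ∠ ≈ 9.09°
|G| = 0.016 · 1.118 / (40.012 · 1.4142 · 1.0127) ≈ 0.00031216
Gain = 20 log₁₀(0.00031216) ≈ -70.11 dB
∠G = (26.57°) − (88.57° + 45.00° + 9.09°) = -116.09°

-70.1 dB, -116.1°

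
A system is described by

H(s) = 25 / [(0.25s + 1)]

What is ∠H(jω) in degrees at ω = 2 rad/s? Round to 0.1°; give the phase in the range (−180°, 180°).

-26.6°

At ω = 2 rad/s:
pole (1 + j2·0.25) = 1 + j0.5 → |·| ≈ 1.118, ∠ ≈ 26.57°
∠H = (0°) − (26.57°) = -26.57°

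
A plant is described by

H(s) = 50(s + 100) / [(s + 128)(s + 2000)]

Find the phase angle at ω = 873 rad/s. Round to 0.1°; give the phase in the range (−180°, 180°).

At s = jω = j873:
zero (s+100): 100 + j873 → |·| = √(100²+873²) = √772129 ≈ 878.71, ∠ = arctan(873/100) ≈ 83.47°
pole (s+128): 128 + j873 → |·| = √(128²+873²) = √778513 ≈ 882.33, ∠ = arctan(873/128) ≈ 81.66°
pole (s+2000): 2000 + j873 → |·| = √(2000²+873²) = √4762129 ≈ 2182.2, ∠ = arctan(873/2000) ≈ 23.58°
∠H = 83.47° − 105.24° = -21.77°

-21.8°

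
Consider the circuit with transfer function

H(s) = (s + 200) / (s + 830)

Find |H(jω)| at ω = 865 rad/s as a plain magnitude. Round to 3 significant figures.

At s = jω = j865:
zero (s+200): 200 + j865 → |·| = √(200²+865²) = √788225 ≈ 887.82, ∠ = arctan(865/200) ≈ 76.98°
pole (s+830): 830 + j865 → |·| = √(830²+865²) = √1437125 ≈ 1198.8, ∠ = arctan(865/830) ≈ 46.18°
|H| = 1 · 887.82 / 1198.8 ≈ 0.74059

0.741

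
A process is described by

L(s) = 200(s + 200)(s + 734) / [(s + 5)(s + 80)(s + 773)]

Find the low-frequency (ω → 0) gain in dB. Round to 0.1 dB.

L(0) = 200·200·734 / (5·80·773) ≈ 94.955
20 log₁₀(94.955) ≈ 39.55 dB

39.6 dB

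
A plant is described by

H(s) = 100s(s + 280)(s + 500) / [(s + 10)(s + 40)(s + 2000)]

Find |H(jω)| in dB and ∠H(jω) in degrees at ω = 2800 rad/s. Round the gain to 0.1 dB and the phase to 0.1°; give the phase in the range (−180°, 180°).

38.4 dB, 20.7°

At s = jω = j2800:
zero (s+280): 280 + j2800 → |·| = √(280²+2800²) = √7918400 ≈ 2814, ∠ = arctan(2800/280) ≈ 84.29°
zero (s+500): 500 + j2800 → |·| = √(500²+2800²) = √8090000 ≈ 2844.3, ∠ = arctan(2800/500) ≈ 79.88°
zero at origin: s = j2800 → |·| = 2800, ∠ = 90.00°
pole (s+10): 10 + j2800 → |·| = √(10²+2800²) = √7840100 ≈ 2800, ∠ = arctan(2800/10) ≈ 89.80°
pole (s+40): 40 + j2800 → |·| = √(40²+2800²) = √7841600 ≈ 2800.3, ∠ = arctan(2800/40) ≈ 89.18°
pole (s+2000): 2000 + j2800 → |·| = √(2000²+2800²) = √11840000 ≈ 3440.9, ∠ = arctan(2800/2000) ≈ 54.46°
|H| = 100 · 2.2411e+10 / 2.698e+10 ≈ 83.065
Gain = 20 log₁₀(83.065) ≈ 38.39 dB
∠H = 254.17° − 233.44° = 20.73°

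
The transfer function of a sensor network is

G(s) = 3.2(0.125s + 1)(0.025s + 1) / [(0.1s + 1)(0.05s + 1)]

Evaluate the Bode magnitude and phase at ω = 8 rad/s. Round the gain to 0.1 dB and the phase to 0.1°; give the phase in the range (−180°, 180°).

At ω = 8 rad/s:
zero (1 + j8·0.125) = 1 + j1 → |·| ≈ 1.4142, ∠ ≈ 45.00°
zero (1 + j8·0.025) = 1 + j0.2 → |·| ≈ 1.0198, ∠ ≈ 11.31°
pole (1 + j8·0.1) = 1 + j0.8 → |·| ≈ 1.2806, ∠ ≈ 38.66°
pole (1 + j8·0.05) = 1 + j0.4 → |·| ≈ 1.077, ∠ ≈ 21.80°
|G| = 3.2 · 1.4142 · 1.0198 / (1.2806 · 1.077) ≈ 3.3462
Gain = 20 log₁₀(3.3462) ≈ 10.49 dB
∠G = (45.00° + 11.31°) − (38.66° + 21.80°) = -4.15°

10.5 dB, -4.2°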